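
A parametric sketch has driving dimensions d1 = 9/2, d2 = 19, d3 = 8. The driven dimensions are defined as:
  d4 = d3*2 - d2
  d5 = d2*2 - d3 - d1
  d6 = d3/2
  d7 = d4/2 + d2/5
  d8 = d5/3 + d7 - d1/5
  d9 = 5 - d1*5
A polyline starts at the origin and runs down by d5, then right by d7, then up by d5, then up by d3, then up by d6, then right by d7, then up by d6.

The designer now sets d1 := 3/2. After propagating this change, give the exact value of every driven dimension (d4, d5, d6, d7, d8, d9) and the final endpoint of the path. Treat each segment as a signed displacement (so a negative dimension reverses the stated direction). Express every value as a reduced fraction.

d4 = -3
d5 = 57/2
d6 = 4
d7 = 23/10
d8 = 23/2
d9 = -5/2
endpoint = (23/5, 16)

Apply edit: d1 := 3/2
  d4 = d3*2 - d2 = -3
  d5 = d2*2 - d3 - d1 = 57/2
  d6 = d3/2 = 4
  d7 = d4/2 + d2/5 = 23/10
  d8 = d5/3 + d7 - d1/5 = 23/2
  d9 = 5 - d1*5 = -5/2
Walk from origin (0, 0):
  seg 1: down by d5 = 57/2 → (0, -57/2)
  seg 2: right by d7 = 23/10 → (23/10, -57/2)
  seg 3: up by d5 = 57/2 → (23/10, 0)
  seg 4: up by d3 = 8 → (23/10, 8)
  seg 5: up by d6 = 4 → (23/10, 12)
  seg 6: right by d7 = 23/10 → (23/5, 12)
  seg 7: up by d6 = 4 → (23/5, 16)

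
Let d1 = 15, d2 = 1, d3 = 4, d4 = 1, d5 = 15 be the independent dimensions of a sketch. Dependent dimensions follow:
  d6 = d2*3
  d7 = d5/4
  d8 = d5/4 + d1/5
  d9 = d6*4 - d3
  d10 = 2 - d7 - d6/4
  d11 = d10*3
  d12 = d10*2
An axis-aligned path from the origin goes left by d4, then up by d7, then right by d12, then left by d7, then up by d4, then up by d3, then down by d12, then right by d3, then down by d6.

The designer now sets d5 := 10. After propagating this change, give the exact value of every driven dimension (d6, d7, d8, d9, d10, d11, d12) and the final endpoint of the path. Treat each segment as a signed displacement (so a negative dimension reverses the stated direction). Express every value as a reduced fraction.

Apply edit: d5 := 10
  d6 = d2*3 = 3
  d7 = d5/4 = 5/2
  d8 = d5/4 + d1/5 = 11/2
  d9 = d6*4 - d3 = 8
  d10 = 2 - d7 - d6/4 = -5/4
  d11 = d10*3 = -15/4
  d12 = d10*2 = -5/2
Walk from origin (0, 0):
  seg 1: left by d4 = 1 → (-1, 0)
  seg 2: up by d7 = 5/2 → (-1, 5/2)
  seg 3: right by d12 = -5/2 → (-7/2, 5/2)
  seg 4: left by d7 = 5/2 → (-6, 5/2)
  seg 5: up by d4 = 1 → (-6, 7/2)
  seg 6: up by d3 = 4 → (-6, 15/2)
  seg 7: down by d12 = -5/2 → (-6, 10)
  seg 8: right by d3 = 4 → (-2, 10)
  seg 9: down by d6 = 3 → (-2, 7)

d6 = 3
d7 = 5/2
d8 = 11/2
d9 = 8
d10 = -5/4
d11 = -15/4
d12 = -5/2
endpoint = (-2, 7)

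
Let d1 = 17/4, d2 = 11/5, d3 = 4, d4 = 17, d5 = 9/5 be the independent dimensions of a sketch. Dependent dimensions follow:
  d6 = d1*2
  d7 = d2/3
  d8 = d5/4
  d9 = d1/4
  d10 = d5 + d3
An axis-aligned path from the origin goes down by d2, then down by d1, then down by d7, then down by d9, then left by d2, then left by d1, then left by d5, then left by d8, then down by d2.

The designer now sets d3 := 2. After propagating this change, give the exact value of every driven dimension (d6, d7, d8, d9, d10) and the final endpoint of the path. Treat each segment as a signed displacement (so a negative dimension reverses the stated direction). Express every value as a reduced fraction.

d6 = 17/2
d7 = 11/15
d8 = 9/20
d9 = 17/16
d10 = 19/5
endpoint = (-87/10, -2507/240)

Apply edit: d3 := 2
  d6 = d1*2 = 17/2
  d7 = d2/3 = 11/15
  d8 = d5/4 = 9/20
  d9 = d1/4 = 17/16
  d10 = d5 + d3 = 19/5
Walk from origin (0, 0):
  seg 1: down by d2 = 11/5 → (0, -11/5)
  seg 2: down by d1 = 17/4 → (0, -129/20)
  seg 3: down by d7 = 11/15 → (0, -431/60)
  seg 4: down by d9 = 17/16 → (0, -1979/240)
  seg 5: left by d2 = 11/5 → (-11/5, -1979/240)
  seg 6: left by d1 = 17/4 → (-129/20, -1979/240)
  seg 7: left by d5 = 9/5 → (-33/4, -1979/240)
  seg 8: left by d8 = 9/20 → (-87/10, -1979/240)
  seg 9: down by d2 = 11/5 → (-87/10, -2507/240)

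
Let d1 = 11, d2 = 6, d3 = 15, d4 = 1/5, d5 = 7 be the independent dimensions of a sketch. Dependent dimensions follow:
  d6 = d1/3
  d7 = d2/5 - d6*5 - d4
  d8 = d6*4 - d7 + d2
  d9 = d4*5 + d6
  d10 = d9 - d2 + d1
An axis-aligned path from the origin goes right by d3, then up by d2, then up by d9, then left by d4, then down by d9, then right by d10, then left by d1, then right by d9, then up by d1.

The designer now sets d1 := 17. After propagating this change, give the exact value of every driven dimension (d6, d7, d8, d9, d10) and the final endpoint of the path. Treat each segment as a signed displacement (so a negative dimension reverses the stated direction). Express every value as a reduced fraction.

d6 = 17/3
d7 = -82/3
d8 = 56
d9 = 20/3
d10 = 53/3
endpoint = (332/15, 23)

Apply edit: d1 := 17
  d6 = d1/3 = 17/3
  d7 = d2/5 - d6*5 - d4 = -82/3
  d8 = d6*4 - d7 + d2 = 56
  d9 = d4*5 + d6 = 20/3
  d10 = d9 - d2 + d1 = 53/3
Walk from origin (0, 0):
  seg 1: right by d3 = 15 → (15, 0)
  seg 2: up by d2 = 6 → (15, 6)
  seg 3: up by d9 = 20/3 → (15, 38/3)
  seg 4: left by d4 = 1/5 → (74/5, 38/3)
  seg 5: down by d9 = 20/3 → (74/5, 6)
  seg 6: right by d10 = 53/3 → (487/15, 6)
  seg 7: left by d1 = 17 → (232/15, 6)
  seg 8: right by d9 = 20/3 → (332/15, 6)
  seg 9: up by d1 = 17 → (332/15, 23)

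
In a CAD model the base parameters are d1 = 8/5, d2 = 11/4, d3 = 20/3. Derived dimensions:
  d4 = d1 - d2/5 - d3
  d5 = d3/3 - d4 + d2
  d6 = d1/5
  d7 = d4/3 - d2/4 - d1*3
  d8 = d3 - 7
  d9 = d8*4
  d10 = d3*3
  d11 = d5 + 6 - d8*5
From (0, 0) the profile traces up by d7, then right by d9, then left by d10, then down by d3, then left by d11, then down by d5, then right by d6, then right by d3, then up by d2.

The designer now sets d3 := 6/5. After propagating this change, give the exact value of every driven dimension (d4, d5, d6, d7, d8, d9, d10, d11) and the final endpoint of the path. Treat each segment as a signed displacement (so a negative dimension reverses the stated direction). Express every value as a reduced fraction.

Apply edit: d3 := 6/5
  d4 = d1 - d2/5 - d3 = -3/20
  d5 = d3/3 - d4 + d2 = 33/10
  d6 = d1/5 = 8/25
  d7 = d4/3 - d2/4 - d1*3 = -443/80
  d8 = d3 - 7 = -29/5
  d9 = d8*4 = -116/5
  d10 = d3*3 = 18/5
  d11 = d5 + 6 - d8*5 = 383/10
Walk from origin (0, 0):
  seg 1: up by d7 = -443/80 → (0, -443/80)
  seg 2: right by d9 = -116/5 → (-116/5, -443/80)
  seg 3: left by d10 = 18/5 → (-134/5, -443/80)
  seg 4: down by d3 = 6/5 → (-134/5, -539/80)
  seg 5: left by d11 = 383/10 → (-651/10, -539/80)
  seg 6: down by d5 = 33/10 → (-651/10, -803/80)
  seg 7: right by d6 = 8/25 → (-3239/50, -803/80)
  seg 8: right by d3 = 6/5 → (-3179/50, -803/80)
  seg 9: up by d2 = 11/4 → (-3179/50, -583/80)

d4 = -3/20
d5 = 33/10
d6 = 8/25
d7 = -443/80
d8 = -29/5
d9 = -116/5
d10 = 18/5
d11 = 383/10
endpoint = (-3179/50, -583/80)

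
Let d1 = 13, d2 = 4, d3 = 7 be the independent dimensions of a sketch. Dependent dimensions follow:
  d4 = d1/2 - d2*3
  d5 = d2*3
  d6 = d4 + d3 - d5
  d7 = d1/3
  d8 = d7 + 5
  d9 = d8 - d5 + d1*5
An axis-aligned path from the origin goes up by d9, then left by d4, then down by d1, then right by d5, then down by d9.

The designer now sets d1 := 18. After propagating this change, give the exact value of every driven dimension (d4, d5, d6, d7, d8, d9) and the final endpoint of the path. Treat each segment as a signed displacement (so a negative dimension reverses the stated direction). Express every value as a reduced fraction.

d4 = -3
d5 = 12
d6 = -8
d7 = 6
d8 = 11
d9 = 89
endpoint = (15, -18)

Apply edit: d1 := 18
  d4 = d1/2 - d2*3 = -3
  d5 = d2*3 = 12
  d6 = d4 + d3 - d5 = -8
  d7 = d1/3 = 6
  d8 = d7 + 5 = 11
  d9 = d8 - d5 + d1*5 = 89
Walk from origin (0, 0):
  seg 1: up by d9 = 89 → (0, 89)
  seg 2: left by d4 = -3 → (3, 89)
  seg 3: down by d1 = 18 → (3, 71)
  seg 4: right by d5 = 12 → (15, 71)
  seg 5: down by d9 = 89 → (15, -18)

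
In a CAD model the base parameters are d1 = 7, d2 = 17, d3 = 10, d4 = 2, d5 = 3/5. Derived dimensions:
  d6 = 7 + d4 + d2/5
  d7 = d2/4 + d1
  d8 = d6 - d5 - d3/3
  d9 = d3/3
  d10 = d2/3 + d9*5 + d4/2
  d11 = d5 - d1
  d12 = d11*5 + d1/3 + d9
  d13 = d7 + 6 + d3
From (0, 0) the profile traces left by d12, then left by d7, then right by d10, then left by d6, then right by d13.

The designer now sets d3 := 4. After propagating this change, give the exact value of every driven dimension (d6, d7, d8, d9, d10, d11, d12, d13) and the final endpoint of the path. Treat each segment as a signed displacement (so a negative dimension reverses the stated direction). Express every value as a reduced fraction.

d6 = 62/5
d7 = 45/4
d8 = 157/15
d9 = 4/3
d10 = 40/3
d11 = -32/5
d12 = -85/3
d13 = 85/4
endpoint = (589/15, 0)

Apply edit: d3 := 4
  d6 = 7 + d4 + d2/5 = 62/5
  d7 = d2/4 + d1 = 45/4
  d8 = d6 - d5 - d3/3 = 157/15
  d9 = d3/3 = 4/3
  d10 = d2/3 + d9*5 + d4/2 = 40/3
  d11 = d5 - d1 = -32/5
  d12 = d11*5 + d1/3 + d9 = -85/3
  d13 = d7 + 6 + d3 = 85/4
Walk from origin (0, 0):
  seg 1: left by d12 = -85/3 → (85/3, 0)
  seg 2: left by d7 = 45/4 → (205/12, 0)
  seg 3: right by d10 = 40/3 → (365/12, 0)
  seg 4: left by d6 = 62/5 → (1081/60, 0)
  seg 5: right by d13 = 85/4 → (589/15, 0)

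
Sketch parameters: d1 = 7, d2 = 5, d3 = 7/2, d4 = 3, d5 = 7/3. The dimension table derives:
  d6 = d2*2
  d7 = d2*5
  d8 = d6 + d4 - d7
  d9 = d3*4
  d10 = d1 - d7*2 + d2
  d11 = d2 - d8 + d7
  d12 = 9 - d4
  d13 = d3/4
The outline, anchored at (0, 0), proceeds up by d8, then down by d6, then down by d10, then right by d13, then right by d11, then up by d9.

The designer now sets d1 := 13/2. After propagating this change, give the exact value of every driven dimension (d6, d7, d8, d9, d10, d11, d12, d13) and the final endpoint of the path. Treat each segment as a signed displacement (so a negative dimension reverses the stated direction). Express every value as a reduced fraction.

d6 = 10
d7 = 25
d8 = -12
d9 = 14
d10 = -77/2
d11 = 42
d12 = 6
d13 = 7/8
endpoint = (343/8, 61/2)

Apply edit: d1 := 13/2
  d6 = d2*2 = 10
  d7 = d2*5 = 25
  d8 = d6 + d4 - d7 = -12
  d9 = d3*4 = 14
  d10 = d1 - d7*2 + d2 = -77/2
  d11 = d2 - d8 + d7 = 42
  d12 = 9 - d4 = 6
  d13 = d3/4 = 7/8
Walk from origin (0, 0):
  seg 1: up by d8 = -12 → (0, -12)
  seg 2: down by d6 = 10 → (0, -22)
  seg 3: down by d10 = -77/2 → (0, 33/2)
  seg 4: right by d13 = 7/8 → (7/8, 33/2)
  seg 5: right by d11 = 42 → (343/8, 33/2)
  seg 6: up by d9 = 14 → (343/8, 61/2)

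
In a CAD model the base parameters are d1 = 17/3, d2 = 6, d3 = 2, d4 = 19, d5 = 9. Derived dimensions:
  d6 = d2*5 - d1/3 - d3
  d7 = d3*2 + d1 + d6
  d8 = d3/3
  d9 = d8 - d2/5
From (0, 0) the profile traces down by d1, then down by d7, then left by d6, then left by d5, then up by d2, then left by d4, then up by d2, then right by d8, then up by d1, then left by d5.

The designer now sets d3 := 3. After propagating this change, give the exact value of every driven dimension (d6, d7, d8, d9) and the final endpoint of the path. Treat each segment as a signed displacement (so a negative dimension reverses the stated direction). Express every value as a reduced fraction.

Apply edit: d3 := 3
  d6 = d2*5 - d1/3 - d3 = 226/9
  d7 = d3*2 + d1 + d6 = 331/9
  d8 = d3/3 = 1
  d9 = d8 - d2/5 = -1/5
Walk from origin (0, 0):
  seg 1: down by d1 = 17/3 → (0, -17/3)
  seg 2: down by d7 = 331/9 → (0, -382/9)
  seg 3: left by d6 = 226/9 → (-226/9, -382/9)
  seg 4: left by d5 = 9 → (-307/9, -382/9)
  seg 5: up by d2 = 6 → (-307/9, -328/9)
  seg 6: left by d4 = 19 → (-478/9, -328/9)
  seg 7: up by d2 = 6 → (-478/9, -274/9)
  seg 8: right by d8 = 1 → (-469/9, -274/9)
  seg 9: up by d1 = 17/3 → (-469/9, -223/9)
  seg 10: left by d5 = 9 → (-550/9, -223/9)

d6 = 226/9
d7 = 331/9
d8 = 1
d9 = -1/5
endpoint = (-550/9, -223/9)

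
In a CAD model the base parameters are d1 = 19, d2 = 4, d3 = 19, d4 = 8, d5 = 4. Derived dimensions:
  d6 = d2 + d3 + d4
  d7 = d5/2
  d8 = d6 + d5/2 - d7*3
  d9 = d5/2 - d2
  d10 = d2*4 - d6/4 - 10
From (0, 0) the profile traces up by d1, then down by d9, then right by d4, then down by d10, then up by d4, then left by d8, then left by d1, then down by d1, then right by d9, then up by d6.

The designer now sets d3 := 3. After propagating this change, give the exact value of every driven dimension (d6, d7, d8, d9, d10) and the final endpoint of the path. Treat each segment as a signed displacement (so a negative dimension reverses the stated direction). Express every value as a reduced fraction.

Apply edit: d3 := 3
  d6 = d2 + d3 + d4 = 15
  d7 = d5/2 = 2
  d8 = d6 + d5/2 - d7*3 = 11
  d9 = d5/2 - d2 = -2
  d10 = d2*4 - d6/4 - 10 = 9/4
Walk from origin (0, 0):
  seg 1: up by d1 = 19 → (0, 19)
  seg 2: down by d9 = -2 → (0, 21)
  seg 3: right by d4 = 8 → (8, 21)
  seg 4: down by d10 = 9/4 → (8, 75/4)
  seg 5: up by d4 = 8 → (8, 107/4)
  seg 6: left by d8 = 11 → (-3, 107/4)
  seg 7: left by d1 = 19 → (-22, 107/4)
  seg 8: down by d1 = 19 → (-22, 31/4)
  seg 9: right by d9 = -2 → (-24, 31/4)
  seg 10: up by d6 = 15 → (-24, 91/4)

d6 = 15
d7 = 2
d8 = 11
d9 = -2
d10 = 9/4
endpoint = (-24, 91/4)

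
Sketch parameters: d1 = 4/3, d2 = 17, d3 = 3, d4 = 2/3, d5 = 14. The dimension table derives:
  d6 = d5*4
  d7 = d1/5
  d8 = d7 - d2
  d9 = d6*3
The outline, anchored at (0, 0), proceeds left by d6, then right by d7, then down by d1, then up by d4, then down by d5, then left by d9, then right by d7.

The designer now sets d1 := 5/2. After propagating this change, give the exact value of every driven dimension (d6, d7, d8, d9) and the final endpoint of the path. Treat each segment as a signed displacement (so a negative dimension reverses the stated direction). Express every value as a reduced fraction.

Apply edit: d1 := 5/2
  d6 = d5*4 = 56
  d7 = d1/5 = 1/2
  d8 = d7 - d2 = -33/2
  d9 = d6*3 = 168
Walk from origin (0, 0):
  seg 1: left by d6 = 56 → (-56, 0)
  seg 2: right by d7 = 1/2 → (-111/2, 0)
  seg 3: down by d1 = 5/2 → (-111/2, -5/2)
  seg 4: up by d4 = 2/3 → (-111/2, -11/6)
  seg 5: down by d5 = 14 → (-111/2, -95/6)
  seg 6: left by d9 = 168 → (-447/2, -95/6)
  seg 7: right by d7 = 1/2 → (-223, -95/6)

d6 = 56
d7 = 1/2
d8 = -33/2
d9 = 168
endpoint = (-223, -95/6)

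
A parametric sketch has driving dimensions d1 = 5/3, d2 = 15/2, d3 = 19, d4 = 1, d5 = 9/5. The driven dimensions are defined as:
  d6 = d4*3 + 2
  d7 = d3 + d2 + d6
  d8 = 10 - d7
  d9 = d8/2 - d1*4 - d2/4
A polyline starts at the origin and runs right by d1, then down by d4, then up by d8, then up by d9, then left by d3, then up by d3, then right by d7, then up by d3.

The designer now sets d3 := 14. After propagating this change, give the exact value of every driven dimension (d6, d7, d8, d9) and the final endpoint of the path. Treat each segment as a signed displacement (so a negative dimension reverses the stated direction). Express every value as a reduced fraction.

Apply edit: d3 := 14
  d6 = d4*3 + 2 = 5
  d7 = d3 + d2 + d6 = 53/2
  d8 = 10 - d7 = -33/2
  d9 = d8/2 - d1*4 - d2/4 = -403/24
Walk from origin (0, 0):
  seg 1: right by d1 = 5/3 → (5/3, 0)
  seg 2: down by d4 = 1 → (5/3, -1)
  seg 3: up by d8 = -33/2 → (5/3, -35/2)
  seg 4: up by d9 = -403/24 → (5/3, -823/24)
  seg 5: left by d3 = 14 → (-37/3, -823/24)
  seg 6: up by d3 = 14 → (-37/3, -487/24)
  seg 7: right by d7 = 53/2 → (85/6, -487/24)
  seg 8: up by d3 = 14 → (85/6, -151/24)

d6 = 5
d7 = 53/2
d8 = -33/2
d9 = -403/24
endpoint = (85/6, -151/24)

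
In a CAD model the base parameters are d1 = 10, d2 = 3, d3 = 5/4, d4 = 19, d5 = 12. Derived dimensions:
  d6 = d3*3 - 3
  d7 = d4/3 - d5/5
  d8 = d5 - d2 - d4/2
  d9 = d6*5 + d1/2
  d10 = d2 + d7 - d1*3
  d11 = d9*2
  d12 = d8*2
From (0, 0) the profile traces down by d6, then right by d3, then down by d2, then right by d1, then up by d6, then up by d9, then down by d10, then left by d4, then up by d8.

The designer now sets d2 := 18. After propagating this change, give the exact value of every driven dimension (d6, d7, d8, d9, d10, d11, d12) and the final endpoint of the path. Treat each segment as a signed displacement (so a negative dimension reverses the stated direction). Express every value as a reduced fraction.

d6 = 3/4
d7 = 59/15
d8 = -31/2
d9 = 35/4
d10 = -121/15
d11 = 35/2
d12 = -31
endpoint = (-31/4, -1001/60)

Apply edit: d2 := 18
  d6 = d3*3 - 3 = 3/4
  d7 = d4/3 - d5/5 = 59/15
  d8 = d5 - d2 - d4/2 = -31/2
  d9 = d6*5 + d1/2 = 35/4
  d10 = d2 + d7 - d1*3 = -121/15
  d11 = d9*2 = 35/2
  d12 = d8*2 = -31
Walk from origin (0, 0):
  seg 1: down by d6 = 3/4 → (0, -3/4)
  seg 2: right by d3 = 5/4 → (5/4, -3/4)
  seg 3: down by d2 = 18 → (5/4, -75/4)
  seg 4: right by d1 = 10 → (45/4, -75/4)
  seg 5: up by d6 = 3/4 → (45/4, -18)
  seg 6: up by d9 = 35/4 → (45/4, -37/4)
  seg 7: down by d10 = -121/15 → (45/4, -71/60)
  seg 8: left by d4 = 19 → (-31/4, -71/60)
  seg 9: up by d8 = -31/2 → (-31/4, -1001/60)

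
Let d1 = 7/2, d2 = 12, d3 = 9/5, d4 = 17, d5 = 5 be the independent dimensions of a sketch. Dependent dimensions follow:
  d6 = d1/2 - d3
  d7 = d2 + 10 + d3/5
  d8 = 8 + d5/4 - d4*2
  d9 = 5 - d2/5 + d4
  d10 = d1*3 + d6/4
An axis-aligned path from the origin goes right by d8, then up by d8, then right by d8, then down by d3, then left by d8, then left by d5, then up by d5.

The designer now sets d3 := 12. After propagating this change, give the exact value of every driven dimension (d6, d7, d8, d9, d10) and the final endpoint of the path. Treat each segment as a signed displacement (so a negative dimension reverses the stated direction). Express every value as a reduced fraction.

d6 = -41/4
d7 = 122/5
d8 = -99/4
d9 = 98/5
d10 = 127/16
endpoint = (-119/4, -127/4)

Apply edit: d3 := 12
  d6 = d1/2 - d3 = -41/4
  d7 = d2 + 10 + d3/5 = 122/5
  d8 = 8 + d5/4 - d4*2 = -99/4
  d9 = 5 - d2/5 + d4 = 98/5
  d10 = d1*3 + d6/4 = 127/16
Walk from origin (0, 0):
  seg 1: right by d8 = -99/4 → (-99/4, 0)
  seg 2: up by d8 = -99/4 → (-99/4, -99/4)
  seg 3: right by d8 = -99/4 → (-99/2, -99/4)
  seg 4: down by d3 = 12 → (-99/2, -147/4)
  seg 5: left by d8 = -99/4 → (-99/4, -147/4)
  seg 6: left by d5 = 5 → (-119/4, -147/4)
  seg 7: up by d5 = 5 → (-119/4, -127/4)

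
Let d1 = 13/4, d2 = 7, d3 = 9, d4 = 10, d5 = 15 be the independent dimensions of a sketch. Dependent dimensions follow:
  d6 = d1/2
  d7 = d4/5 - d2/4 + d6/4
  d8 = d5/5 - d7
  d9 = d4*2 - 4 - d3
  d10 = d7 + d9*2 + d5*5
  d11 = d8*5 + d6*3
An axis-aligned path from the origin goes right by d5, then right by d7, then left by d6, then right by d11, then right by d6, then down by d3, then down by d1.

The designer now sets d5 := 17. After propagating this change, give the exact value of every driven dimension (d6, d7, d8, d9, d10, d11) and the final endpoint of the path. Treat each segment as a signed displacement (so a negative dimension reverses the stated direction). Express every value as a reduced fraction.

d6 = 13/8
d7 = 21/32
d8 = 439/160
d9 = 7
d10 = 3189/32
d11 = 595/32
endpoint = (145/4, -49/4)

Apply edit: d5 := 17
  d6 = d1/2 = 13/8
  d7 = d4/5 - d2/4 + d6/4 = 21/32
  d8 = d5/5 - d7 = 439/160
  d9 = d4*2 - 4 - d3 = 7
  d10 = d7 + d9*2 + d5*5 = 3189/32
  d11 = d8*5 + d6*3 = 595/32
Walk from origin (0, 0):
  seg 1: right by d5 = 17 → (17, 0)
  seg 2: right by d7 = 21/32 → (565/32, 0)
  seg 3: left by d6 = 13/8 → (513/32, 0)
  seg 4: right by d11 = 595/32 → (277/8, 0)
  seg 5: right by d6 = 13/8 → (145/4, 0)
  seg 6: down by d3 = 9 → (145/4, -9)
  seg 7: down by d1 = 13/4 → (145/4, -49/4)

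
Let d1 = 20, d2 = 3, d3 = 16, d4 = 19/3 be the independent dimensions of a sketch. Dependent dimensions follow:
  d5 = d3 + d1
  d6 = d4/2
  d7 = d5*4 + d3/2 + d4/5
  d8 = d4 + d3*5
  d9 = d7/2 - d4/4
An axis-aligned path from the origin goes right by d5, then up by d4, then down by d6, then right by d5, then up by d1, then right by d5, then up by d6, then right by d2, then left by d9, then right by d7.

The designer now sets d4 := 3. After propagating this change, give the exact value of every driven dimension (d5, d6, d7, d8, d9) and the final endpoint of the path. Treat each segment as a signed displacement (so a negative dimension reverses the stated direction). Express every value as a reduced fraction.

Apply edit: d4 := 3
  d5 = d3 + d1 = 36
  d6 = d4/2 = 3/2
  d7 = d5*4 + d3/2 + d4/5 = 763/5
  d8 = d4 + d3*5 = 83
  d9 = d7/2 - d4/4 = 1511/20
Walk from origin (0, 0):
  seg 1: right by d5 = 36 → (36, 0)
  seg 2: up by d4 = 3 → (36, 3)
  seg 3: down by d6 = 3/2 → (36, 3/2)
  seg 4: right by d5 = 36 → (72, 3/2)
  seg 5: up by d1 = 20 → (72, 43/2)
  seg 6: right by d5 = 36 → (108, 43/2)
  seg 7: up by d6 = 3/2 → (108, 23)
  seg 8: right by d2 = 3 → (111, 23)
  seg 9: left by d9 = 1511/20 → (709/20, 23)
  seg 10: right by d7 = 763/5 → (3761/20, 23)

d5 = 36
d6 = 3/2
d7 = 763/5
d8 = 83
d9 = 1511/20
endpoint = (3761/20, 23)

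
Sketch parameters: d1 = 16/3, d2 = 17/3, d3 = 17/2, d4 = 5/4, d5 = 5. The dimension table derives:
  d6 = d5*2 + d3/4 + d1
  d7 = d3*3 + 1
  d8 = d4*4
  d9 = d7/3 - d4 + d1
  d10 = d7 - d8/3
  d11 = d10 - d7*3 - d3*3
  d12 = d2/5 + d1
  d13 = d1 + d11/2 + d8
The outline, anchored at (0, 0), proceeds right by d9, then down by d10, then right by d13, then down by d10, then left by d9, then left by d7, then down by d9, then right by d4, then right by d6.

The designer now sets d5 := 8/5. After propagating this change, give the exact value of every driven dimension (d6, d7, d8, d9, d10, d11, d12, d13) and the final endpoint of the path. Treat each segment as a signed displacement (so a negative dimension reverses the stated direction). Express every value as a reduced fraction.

d6 = 1279/120
d7 = 53/2
d8 = 5
d9 = 155/12
d10 = 149/6
d11 = -481/6
d12 = 97/15
d13 = -119/4
endpoint = (-5321/120, -751/12)

Apply edit: d5 := 8/5
  d6 = d5*2 + d3/4 + d1 = 1279/120
  d7 = d3*3 + 1 = 53/2
  d8 = d4*4 = 5
  d9 = d7/3 - d4 + d1 = 155/12
  d10 = d7 - d8/3 = 149/6
  d11 = d10 - d7*3 - d3*3 = -481/6
  d12 = d2/5 + d1 = 97/15
  d13 = d1 + d11/2 + d8 = -119/4
Walk from origin (0, 0):
  seg 1: right by d9 = 155/12 → (155/12, 0)
  seg 2: down by d10 = 149/6 → (155/12, -149/6)
  seg 3: right by d13 = -119/4 → (-101/6, -149/6)
  seg 4: down by d10 = 149/6 → (-101/6, -149/3)
  seg 5: left by d9 = 155/12 → (-119/4, -149/3)
  seg 6: left by d7 = 53/2 → (-225/4, -149/3)
  seg 7: down by d9 = 155/12 → (-225/4, -751/12)
  seg 8: right by d4 = 5/4 → (-55, -751/12)
  seg 9: right by d6 = 1279/120 → (-5321/120, -751/12)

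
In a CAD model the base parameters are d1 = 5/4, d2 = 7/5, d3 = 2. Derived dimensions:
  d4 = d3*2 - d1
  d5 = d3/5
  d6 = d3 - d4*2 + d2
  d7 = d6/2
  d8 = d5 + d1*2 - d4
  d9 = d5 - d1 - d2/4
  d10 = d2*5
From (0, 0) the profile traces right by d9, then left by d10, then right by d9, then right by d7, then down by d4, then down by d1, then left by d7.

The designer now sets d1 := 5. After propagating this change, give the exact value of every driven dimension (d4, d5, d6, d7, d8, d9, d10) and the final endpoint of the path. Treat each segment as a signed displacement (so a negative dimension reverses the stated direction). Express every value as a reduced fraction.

d4 = -1
d5 = 2/5
d6 = 27/5
d7 = 27/10
d8 = 57/5
d9 = -99/20
d10 = 7
endpoint = (-169/10, -4)

Apply edit: d1 := 5
  d4 = d3*2 - d1 = -1
  d5 = d3/5 = 2/5
  d6 = d3 - d4*2 + d2 = 27/5
  d7 = d6/2 = 27/10
  d8 = d5 + d1*2 - d4 = 57/5
  d9 = d5 - d1 - d2/4 = -99/20
  d10 = d2*5 = 7
Walk from origin (0, 0):
  seg 1: right by d9 = -99/20 → (-99/20, 0)
  seg 2: left by d10 = 7 → (-239/20, 0)
  seg 3: right by d9 = -99/20 → (-169/10, 0)
  seg 4: right by d7 = 27/10 → (-71/5, 0)
  seg 5: down by d4 = -1 → (-71/5, 1)
  seg 6: down by d1 = 5 → (-71/5, -4)
  seg 7: left by d7 = 27/10 → (-169/10, -4)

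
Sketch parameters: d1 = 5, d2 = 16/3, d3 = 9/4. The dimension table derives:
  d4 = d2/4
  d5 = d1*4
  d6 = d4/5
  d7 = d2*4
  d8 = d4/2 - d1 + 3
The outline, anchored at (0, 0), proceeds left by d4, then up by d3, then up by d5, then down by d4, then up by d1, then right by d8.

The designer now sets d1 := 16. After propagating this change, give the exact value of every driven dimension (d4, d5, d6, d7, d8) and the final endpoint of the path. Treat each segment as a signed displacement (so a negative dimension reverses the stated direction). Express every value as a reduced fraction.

d4 = 4/3
d5 = 64
d6 = 4/15
d7 = 64/3
d8 = -37/3
endpoint = (-41/3, 971/12)

Apply edit: d1 := 16
  d4 = d2/4 = 4/3
  d5 = d1*4 = 64
  d6 = d4/5 = 4/15
  d7 = d2*4 = 64/3
  d8 = d4/2 - d1 + 3 = -37/3
Walk from origin (0, 0):
  seg 1: left by d4 = 4/3 → (-4/3, 0)
  seg 2: up by d3 = 9/4 → (-4/3, 9/4)
  seg 3: up by d5 = 64 → (-4/3, 265/4)
  seg 4: down by d4 = 4/3 → (-4/3, 779/12)
  seg 5: up by d1 = 16 → (-4/3, 971/12)
  seg 6: right by d8 = -37/3 → (-41/3, 971/12)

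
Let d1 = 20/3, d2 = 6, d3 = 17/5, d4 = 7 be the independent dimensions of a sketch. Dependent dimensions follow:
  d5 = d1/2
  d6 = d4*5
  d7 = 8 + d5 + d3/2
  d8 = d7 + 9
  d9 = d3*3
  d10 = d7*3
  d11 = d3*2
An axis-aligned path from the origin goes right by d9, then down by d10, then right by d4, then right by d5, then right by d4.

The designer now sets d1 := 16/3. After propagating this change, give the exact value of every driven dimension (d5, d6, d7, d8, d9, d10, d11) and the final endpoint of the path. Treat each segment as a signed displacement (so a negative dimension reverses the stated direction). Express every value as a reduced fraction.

d5 = 8/3
d6 = 35
d7 = 371/30
d8 = 641/30
d9 = 51/5
d10 = 371/10
d11 = 34/5
endpoint = (403/15, -371/10)

Apply edit: d1 := 16/3
  d5 = d1/2 = 8/3
  d6 = d4*5 = 35
  d7 = 8 + d5 + d3/2 = 371/30
  d8 = d7 + 9 = 641/30
  d9 = d3*3 = 51/5
  d10 = d7*3 = 371/10
  d11 = d3*2 = 34/5
Walk from origin (0, 0):
  seg 1: right by d9 = 51/5 → (51/5, 0)
  seg 2: down by d10 = 371/10 → (51/5, -371/10)
  seg 3: right by d4 = 7 → (86/5, -371/10)
  seg 4: right by d5 = 8/3 → (298/15, -371/10)
  seg 5: right by d4 = 7 → (403/15, -371/10)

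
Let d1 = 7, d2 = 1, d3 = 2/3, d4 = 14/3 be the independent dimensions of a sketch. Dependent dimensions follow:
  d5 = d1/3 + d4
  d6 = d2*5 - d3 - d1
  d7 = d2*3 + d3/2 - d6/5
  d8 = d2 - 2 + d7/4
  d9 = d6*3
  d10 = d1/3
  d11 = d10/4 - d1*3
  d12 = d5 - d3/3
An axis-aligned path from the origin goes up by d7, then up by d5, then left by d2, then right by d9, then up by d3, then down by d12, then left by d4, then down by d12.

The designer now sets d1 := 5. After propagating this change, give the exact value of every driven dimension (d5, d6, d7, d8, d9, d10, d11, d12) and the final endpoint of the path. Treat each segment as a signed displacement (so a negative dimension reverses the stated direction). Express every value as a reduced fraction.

Apply edit: d1 := 5
  d5 = d1/3 + d4 = 19/3
  d6 = d2*5 - d3 - d1 = -2/3
  d7 = d2*3 + d3/2 - d6/5 = 52/15
  d8 = d2 - 2 + d7/4 = -2/15
  d9 = d6*3 = -2
  d10 = d1/3 = 5/3
  d11 = d10/4 - d1*3 = -175/12
  d12 = d5 - d3/3 = 55/9
Walk from origin (0, 0):
  seg 1: up by d7 = 52/15 → (0, 52/15)
  seg 2: up by d5 = 19/3 → (0, 49/5)
  seg 3: left by d2 = 1 → (-1, 49/5)
  seg 4: right by d9 = -2 → (-3, 49/5)
  seg 5: up by d3 = 2/3 → (-3, 157/15)
  seg 6: down by d12 = 55/9 → (-3, 196/45)
  seg 7: left by d4 = 14/3 → (-23/3, 196/45)
  seg 8: down by d12 = 55/9 → (-23/3, -79/45)

d5 = 19/3
d6 = -2/3
d7 = 52/15
d8 = -2/15
d9 = -2
d10 = 5/3
d11 = -175/12
d12 = 55/9
endpoint = (-23/3, -79/45)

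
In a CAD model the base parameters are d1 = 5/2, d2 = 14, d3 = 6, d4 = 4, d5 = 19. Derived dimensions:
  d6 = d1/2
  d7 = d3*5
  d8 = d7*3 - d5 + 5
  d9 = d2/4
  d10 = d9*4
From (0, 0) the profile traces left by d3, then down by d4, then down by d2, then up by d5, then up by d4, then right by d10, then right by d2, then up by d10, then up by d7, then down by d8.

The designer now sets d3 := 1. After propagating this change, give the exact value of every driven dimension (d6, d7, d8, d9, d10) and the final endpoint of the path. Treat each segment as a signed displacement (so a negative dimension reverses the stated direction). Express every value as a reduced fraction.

Apply edit: d3 := 1
  d6 = d1/2 = 5/4
  d7 = d3*5 = 5
  d8 = d7*3 - d5 + 5 = 1
  d9 = d2/4 = 7/2
  d10 = d9*4 = 14
Walk from origin (0, 0):
  seg 1: left by d3 = 1 → (-1, 0)
  seg 2: down by d4 = 4 → (-1, -4)
  seg 3: down by d2 = 14 → (-1, -18)
  seg 4: up by d5 = 19 → (-1, 1)
  seg 5: up by d4 = 4 → (-1, 5)
  seg 6: right by d10 = 14 → (13, 5)
  seg 7: right by d2 = 14 → (27, 5)
  seg 8: up by d10 = 14 → (27, 19)
  seg 9: up by d7 = 5 → (27, 24)
  seg 10: down by d8 = 1 → (27, 23)

d6 = 5/4
d7 = 5
d8 = 1
d9 = 7/2
d10 = 14
endpoint = (27, 23)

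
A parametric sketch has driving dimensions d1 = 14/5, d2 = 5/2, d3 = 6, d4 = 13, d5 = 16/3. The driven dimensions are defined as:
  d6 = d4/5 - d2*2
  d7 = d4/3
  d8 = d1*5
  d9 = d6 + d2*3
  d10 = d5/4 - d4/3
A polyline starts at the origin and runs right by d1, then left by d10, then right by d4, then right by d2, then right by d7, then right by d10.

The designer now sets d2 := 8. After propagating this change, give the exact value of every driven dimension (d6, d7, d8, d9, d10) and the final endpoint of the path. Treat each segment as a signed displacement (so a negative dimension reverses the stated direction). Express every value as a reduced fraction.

Apply edit: d2 := 8
  d6 = d4/5 - d2*2 = -67/5
  d7 = d4/3 = 13/3
  d8 = d1*5 = 14
  d9 = d6 + d2*3 = 53/5
  d10 = d5/4 - d4/3 = -3
Walk from origin (0, 0):
  seg 1: right by d1 = 14/5 → (14/5, 0)
  seg 2: left by d10 = -3 → (29/5, 0)
  seg 3: right by d4 = 13 → (94/5, 0)
  seg 4: right by d2 = 8 → (134/5, 0)
  seg 5: right by d7 = 13/3 → (467/15, 0)
  seg 6: right by d10 = -3 → (422/15, 0)

d6 = -67/5
d7 = 13/3
d8 = 14
d9 = 53/5
d10 = -3
endpoint = (422/15, 0)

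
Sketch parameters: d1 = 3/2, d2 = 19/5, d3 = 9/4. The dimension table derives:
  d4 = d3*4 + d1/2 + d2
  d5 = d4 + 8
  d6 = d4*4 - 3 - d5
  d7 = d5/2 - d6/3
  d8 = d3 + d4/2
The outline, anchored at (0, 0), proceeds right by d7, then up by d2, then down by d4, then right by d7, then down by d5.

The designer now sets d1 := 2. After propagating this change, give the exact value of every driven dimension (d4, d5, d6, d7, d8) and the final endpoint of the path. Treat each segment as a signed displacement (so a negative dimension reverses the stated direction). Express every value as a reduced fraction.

d4 = 69/5
d5 = 109/5
d6 = 152/5
d7 = 23/30
d8 = 183/20
endpoint = (23/15, -159/5)

Apply edit: d1 := 2
  d4 = d3*4 + d1/2 + d2 = 69/5
  d5 = d4 + 8 = 109/5
  d6 = d4*4 - 3 - d5 = 152/5
  d7 = d5/2 - d6/3 = 23/30
  d8 = d3 + d4/2 = 183/20
Walk from origin (0, 0):
  seg 1: right by d7 = 23/30 → (23/30, 0)
  seg 2: up by d2 = 19/5 → (23/30, 19/5)
  seg 3: down by d4 = 69/5 → (23/30, -10)
  seg 4: right by d7 = 23/30 → (23/15, -10)
  seg 5: down by d5 = 109/5 → (23/15, -159/5)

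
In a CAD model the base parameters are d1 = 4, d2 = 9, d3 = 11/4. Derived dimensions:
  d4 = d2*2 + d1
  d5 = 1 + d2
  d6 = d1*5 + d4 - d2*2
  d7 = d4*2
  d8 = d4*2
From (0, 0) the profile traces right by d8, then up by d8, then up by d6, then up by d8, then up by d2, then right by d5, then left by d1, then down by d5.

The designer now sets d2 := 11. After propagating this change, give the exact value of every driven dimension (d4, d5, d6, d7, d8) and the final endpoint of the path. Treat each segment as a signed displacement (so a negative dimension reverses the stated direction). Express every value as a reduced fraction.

Apply edit: d2 := 11
  d4 = d2*2 + d1 = 26
  d5 = 1 + d2 = 12
  d6 = d1*5 + d4 - d2*2 = 24
  d7 = d4*2 = 52
  d8 = d4*2 = 52
Walk from origin (0, 0):
  seg 1: right by d8 = 52 → (52, 0)
  seg 2: up by d8 = 52 → (52, 52)
  seg 3: up by d6 = 24 → (52, 76)
  seg 4: up by d8 = 52 → (52, 128)
  seg 5: up by d2 = 11 → (52, 139)
  seg 6: right by d5 = 12 → (64, 139)
  seg 7: left by d1 = 4 → (60, 139)
  seg 8: down by d5 = 12 → (60, 127)

d4 = 26
d5 = 12
d6 = 24
d7 = 52
d8 = 52
endpoint = (60, 127)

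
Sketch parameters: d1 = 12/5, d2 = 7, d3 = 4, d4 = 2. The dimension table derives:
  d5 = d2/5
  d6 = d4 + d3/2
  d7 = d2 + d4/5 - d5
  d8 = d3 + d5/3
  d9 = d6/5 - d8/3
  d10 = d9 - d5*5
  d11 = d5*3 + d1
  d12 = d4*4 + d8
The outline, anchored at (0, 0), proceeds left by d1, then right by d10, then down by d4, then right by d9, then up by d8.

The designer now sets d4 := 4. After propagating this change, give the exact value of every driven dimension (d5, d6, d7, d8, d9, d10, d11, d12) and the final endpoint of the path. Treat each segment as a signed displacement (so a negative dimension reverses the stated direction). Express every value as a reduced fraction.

d5 = 7/5
d6 = 6
d7 = 32/5
d8 = 67/15
d9 = -13/45
d10 = -328/45
d11 = 33/5
d12 = 307/15
endpoint = (-449/45, 7/15)

Apply edit: d4 := 4
  d5 = d2/5 = 7/5
  d6 = d4 + d3/2 = 6
  d7 = d2 + d4/5 - d5 = 32/5
  d8 = d3 + d5/3 = 67/15
  d9 = d6/5 - d8/3 = -13/45
  d10 = d9 - d5*5 = -328/45
  d11 = d5*3 + d1 = 33/5
  d12 = d4*4 + d8 = 307/15
Walk from origin (0, 0):
  seg 1: left by d1 = 12/5 → (-12/5, 0)
  seg 2: right by d10 = -328/45 → (-436/45, 0)
  seg 3: down by d4 = 4 → (-436/45, -4)
  seg 4: right by d9 = -13/45 → (-449/45, -4)
  seg 5: up by d8 = 67/15 → (-449/45, 7/15)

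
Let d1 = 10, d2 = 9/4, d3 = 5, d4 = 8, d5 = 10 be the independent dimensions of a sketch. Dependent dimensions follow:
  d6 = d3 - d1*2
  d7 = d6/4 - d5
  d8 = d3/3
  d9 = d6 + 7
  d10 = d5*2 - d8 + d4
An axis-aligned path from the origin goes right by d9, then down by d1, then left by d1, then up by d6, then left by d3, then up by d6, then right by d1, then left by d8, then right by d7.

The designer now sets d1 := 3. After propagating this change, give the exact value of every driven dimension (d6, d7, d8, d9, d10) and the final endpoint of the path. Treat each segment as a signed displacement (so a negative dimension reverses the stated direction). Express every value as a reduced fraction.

d6 = -1
d7 = -41/4
d8 = 5/3
d9 = 6
d10 = 79/3
endpoint = (-131/12, -5)

Apply edit: d1 := 3
  d6 = d3 - d1*2 = -1
  d7 = d6/4 - d5 = -41/4
  d8 = d3/3 = 5/3
  d9 = d6 + 7 = 6
  d10 = d5*2 - d8 + d4 = 79/3
Walk from origin (0, 0):
  seg 1: right by d9 = 6 → (6, 0)
  seg 2: down by d1 = 3 → (6, -3)
  seg 3: left by d1 = 3 → (3, -3)
  seg 4: up by d6 = -1 → (3, -4)
  seg 5: left by d3 = 5 → (-2, -4)
  seg 6: up by d6 = -1 → (-2, -5)
  seg 7: right by d1 = 3 → (1, -5)
  seg 8: left by d8 = 5/3 → (-2/3, -5)
  seg 9: right by d7 = -41/4 → (-131/12, -5)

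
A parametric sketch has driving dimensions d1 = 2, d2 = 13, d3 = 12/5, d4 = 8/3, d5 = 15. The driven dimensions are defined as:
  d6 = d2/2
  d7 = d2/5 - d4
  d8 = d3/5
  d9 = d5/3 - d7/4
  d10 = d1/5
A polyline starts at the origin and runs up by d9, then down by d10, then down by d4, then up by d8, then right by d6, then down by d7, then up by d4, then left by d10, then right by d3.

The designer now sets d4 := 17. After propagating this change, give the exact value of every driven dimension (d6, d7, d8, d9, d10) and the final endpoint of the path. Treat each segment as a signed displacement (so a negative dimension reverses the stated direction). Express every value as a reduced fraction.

d6 = 13/2
d7 = -72/5
d8 = 12/25
d9 = 43/5
d10 = 2/5
endpoint = (17/2, 577/25)

Apply edit: d4 := 17
  d6 = d2/2 = 13/2
  d7 = d2/5 - d4 = -72/5
  d8 = d3/5 = 12/25
  d9 = d5/3 - d7/4 = 43/5
  d10 = d1/5 = 2/5
Walk from origin (0, 0):
  seg 1: up by d9 = 43/5 → (0, 43/5)
  seg 2: down by d10 = 2/5 → (0, 41/5)
  seg 3: down by d4 = 17 → (0, -44/5)
  seg 4: up by d8 = 12/25 → (0, -208/25)
  seg 5: right by d6 = 13/2 → (13/2, -208/25)
  seg 6: down by d7 = -72/5 → (13/2, 152/25)
  seg 7: up by d4 = 17 → (13/2, 577/25)
  seg 8: left by d10 = 2/5 → (61/10, 577/25)
  seg 9: right by d3 = 12/5 → (17/2, 577/25)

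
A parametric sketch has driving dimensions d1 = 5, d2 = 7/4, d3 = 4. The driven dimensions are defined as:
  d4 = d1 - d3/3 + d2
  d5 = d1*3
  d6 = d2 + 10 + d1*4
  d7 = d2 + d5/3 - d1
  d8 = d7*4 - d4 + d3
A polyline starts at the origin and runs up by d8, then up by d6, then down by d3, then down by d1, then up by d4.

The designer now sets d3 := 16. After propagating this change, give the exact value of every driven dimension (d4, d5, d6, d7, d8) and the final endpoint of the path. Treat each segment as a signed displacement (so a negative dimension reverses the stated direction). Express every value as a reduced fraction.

d4 = 17/12
d5 = 15
d6 = 127/4
d7 = 7/4
d8 = 259/12
endpoint = (0, 135/4)

Apply edit: d3 := 16
  d4 = d1 - d3/3 + d2 = 17/12
  d5 = d1*3 = 15
  d6 = d2 + 10 + d1*4 = 127/4
  d7 = d2 + d5/3 - d1 = 7/4
  d8 = d7*4 - d4 + d3 = 259/12
Walk from origin (0, 0):
  seg 1: up by d8 = 259/12 → (0, 259/12)
  seg 2: up by d6 = 127/4 → (0, 160/3)
  seg 3: down by d3 = 16 → (0, 112/3)
  seg 4: down by d1 = 5 → (0, 97/3)
  seg 5: up by d4 = 17/12 → (0, 135/4)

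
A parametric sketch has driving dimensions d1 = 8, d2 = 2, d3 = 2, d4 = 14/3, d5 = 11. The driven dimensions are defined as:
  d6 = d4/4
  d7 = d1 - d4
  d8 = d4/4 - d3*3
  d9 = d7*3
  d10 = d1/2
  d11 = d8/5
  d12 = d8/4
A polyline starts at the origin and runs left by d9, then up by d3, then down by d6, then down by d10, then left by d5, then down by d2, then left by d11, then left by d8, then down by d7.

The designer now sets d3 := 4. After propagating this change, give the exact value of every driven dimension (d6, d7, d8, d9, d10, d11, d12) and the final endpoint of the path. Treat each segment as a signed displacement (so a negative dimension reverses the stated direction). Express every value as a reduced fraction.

Apply edit: d3 := 4
  d6 = d4/4 = 7/6
  d7 = d1 - d4 = 10/3
  d8 = d4/4 - d3*3 = -65/6
  d9 = d7*3 = 10
  d10 = d1/2 = 4
  d11 = d8/5 = -13/6
  d12 = d8/4 = -65/24
Walk from origin (0, 0):
  seg 1: left by d9 = 10 → (-10, 0)
  seg 2: up by d3 = 4 → (-10, 4)
  seg 3: down by d6 = 7/6 → (-10, 17/6)
  seg 4: down by d10 = 4 → (-10, -7/6)
  seg 5: left by d5 = 11 → (-21, -7/6)
  seg 6: down by d2 = 2 → (-21, -19/6)
  seg 7: left by d11 = -13/6 → (-113/6, -19/6)
  seg 8: left by d8 = -65/6 → (-8, -19/6)
  seg 9: down by d7 = 10/3 → (-8, -13/2)

d6 = 7/6
d7 = 10/3
d8 = -65/6
d9 = 10
d10 = 4
d11 = -13/6
d12 = -65/24
endpoint = (-8, -13/2)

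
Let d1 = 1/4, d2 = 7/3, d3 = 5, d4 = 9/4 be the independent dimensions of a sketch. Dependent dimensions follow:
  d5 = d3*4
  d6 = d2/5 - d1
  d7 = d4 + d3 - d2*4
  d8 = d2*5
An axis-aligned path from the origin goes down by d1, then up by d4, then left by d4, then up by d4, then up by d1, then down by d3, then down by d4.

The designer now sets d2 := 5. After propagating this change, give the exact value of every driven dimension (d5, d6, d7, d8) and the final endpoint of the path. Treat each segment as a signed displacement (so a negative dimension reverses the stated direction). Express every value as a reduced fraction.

Apply edit: d2 := 5
  d5 = d3*4 = 20
  d6 = d2/5 - d1 = 3/4
  d7 = d4 + d3 - d2*4 = -51/4
  d8 = d2*5 = 25
Walk from origin (0, 0):
  seg 1: down by d1 = 1/4 → (0, -1/4)
  seg 2: up by d4 = 9/4 → (0, 2)
  seg 3: left by d4 = 9/4 → (-9/4, 2)
  seg 4: up by d4 = 9/4 → (-9/4, 17/4)
  seg 5: up by d1 = 1/4 → (-9/4, 9/2)
  seg 6: down by d3 = 5 → (-9/4, -1/2)
  seg 7: down by d4 = 9/4 → (-9/4, -11/4)

d5 = 20
d6 = 3/4
d7 = -51/4
d8 = 25
endpoint = (-9/4, -11/4)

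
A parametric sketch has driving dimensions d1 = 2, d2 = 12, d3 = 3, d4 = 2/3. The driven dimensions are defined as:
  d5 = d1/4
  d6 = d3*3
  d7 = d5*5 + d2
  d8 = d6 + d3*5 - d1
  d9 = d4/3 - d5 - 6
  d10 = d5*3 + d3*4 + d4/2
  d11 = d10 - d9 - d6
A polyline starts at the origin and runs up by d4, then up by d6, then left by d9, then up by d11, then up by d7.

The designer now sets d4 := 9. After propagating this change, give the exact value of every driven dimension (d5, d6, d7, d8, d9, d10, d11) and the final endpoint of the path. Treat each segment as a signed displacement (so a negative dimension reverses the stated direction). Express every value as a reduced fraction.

d5 = 1/2
d6 = 9
d7 = 29/2
d8 = 22
d9 = -7/2
d10 = 18
d11 = 25/2
endpoint = (7/2, 45)

Apply edit: d4 := 9
  d5 = d1/4 = 1/2
  d6 = d3*3 = 9
  d7 = d5*5 + d2 = 29/2
  d8 = d6 + d3*5 - d1 = 22
  d9 = d4/3 - d5 - 6 = -7/2
  d10 = d5*3 + d3*4 + d4/2 = 18
  d11 = d10 - d9 - d6 = 25/2
Walk from origin (0, 0):
  seg 1: up by d4 = 9 → (0, 9)
  seg 2: up by d6 = 9 → (0, 18)
  seg 3: left by d9 = -7/2 → (7/2, 18)
  seg 4: up by d11 = 25/2 → (7/2, 61/2)
  seg 5: up by d7 = 29/2 → (7/2, 45)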